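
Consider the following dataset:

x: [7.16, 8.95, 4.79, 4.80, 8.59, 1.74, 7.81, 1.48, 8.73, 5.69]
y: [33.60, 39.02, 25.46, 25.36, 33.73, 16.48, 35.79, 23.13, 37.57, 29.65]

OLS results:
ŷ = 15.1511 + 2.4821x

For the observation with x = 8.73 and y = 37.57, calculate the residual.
Residual = 0.7502

The residual is the difference between the actual value and the predicted value:

Residual = y - ŷ

Step 1: Calculate predicted value
ŷ = 15.1511 + 2.4821 × 8.73
ŷ = 36.8198

Step 2: Calculate residual
Residual = 37.57 - 36.8198
Residual = 0.7502

Interpretation: the model underestimates the actual value by 0.7502 at this point (positive residual → observation lies above the fitted line).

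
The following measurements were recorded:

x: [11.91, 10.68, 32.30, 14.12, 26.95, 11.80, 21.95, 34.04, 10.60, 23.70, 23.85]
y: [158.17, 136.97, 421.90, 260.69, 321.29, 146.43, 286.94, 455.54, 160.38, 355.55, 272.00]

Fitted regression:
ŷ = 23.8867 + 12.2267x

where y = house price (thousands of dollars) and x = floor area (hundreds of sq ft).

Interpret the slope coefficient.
An increase of one hundred sq ft in floor area is associated with a 12.2267 thousand dollars increase in predicted house price.

β₁ = 12.2267 is the change in predicted house price (thousand dollars) per additional hundred sq ft of floor area.

Interpretation:
- Floor area up by 1 hundred sq ft → predicted house price increases by 12.2267 thousand dollars
- This is a linear approximation: the same per-unit change is assumed across the whole observed x range

The intercept β₀ = 23.8867 is the predicted house price when floor area = 0; since the smallest observed x is 10.60, this is an extrapolation and mainly anchors the line.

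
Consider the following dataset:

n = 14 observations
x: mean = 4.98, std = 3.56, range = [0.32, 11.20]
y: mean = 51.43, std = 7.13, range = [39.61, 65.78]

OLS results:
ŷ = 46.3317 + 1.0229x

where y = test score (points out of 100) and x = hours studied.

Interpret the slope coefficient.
On average, test score is about 1.0229 points higher for every extra hour of study time.

The slope β₁ = 1.0229 gives the rate at which the fitted test score changes with study time.

Interpretation:
- Study time up by 1 hour → predicted test score increases by 1.0229 points
- The effect is assumed constant over the observed range of x (linearity)
- The slope describes association in these data, not necessarily a causal effect

(β₀ = 46.3317 is the fitted value at x = 0 and is not part of the slope interpretation.)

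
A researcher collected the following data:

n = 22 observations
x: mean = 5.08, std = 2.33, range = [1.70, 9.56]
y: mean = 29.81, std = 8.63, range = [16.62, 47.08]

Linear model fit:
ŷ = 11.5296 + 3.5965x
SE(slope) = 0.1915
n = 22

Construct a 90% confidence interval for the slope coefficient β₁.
The 90% CI for β₁ is (3.2662, 3.9268)

Confidence interval for the slope:

The 90% CI for β₁ is: β̂₁ ± t*(α/2, n-2) × SE(β̂₁)

Step 1: Find critical t-value
- Confidence level = 0.9
- Degrees of freedom = n - 2 = 22 - 2 = 20
- t*(α/2, 20) = 1.7247

Step 2: Calculate margin of error
Margin = 1.7247 × 0.1915 = 0.3303

Step 3: Construct interval
CI = 3.5965 ± 0.3303
CI = (3.2662, 3.9268)

Interpretation: We are 90% confident that the true slope β₁ lies between 3.2662 and 3.9268.
Both endpoints are positive, so the data support a genuinely positive slope at this confidence level.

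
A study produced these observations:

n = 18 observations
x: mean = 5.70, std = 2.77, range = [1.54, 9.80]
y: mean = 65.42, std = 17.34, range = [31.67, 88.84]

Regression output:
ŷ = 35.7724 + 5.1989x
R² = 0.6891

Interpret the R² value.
The model explains 68.91% of the variance in y (R² = 0.6891), leaving 31.09% unexplained; the fit is moderate.

R² = 1 − SS_res/SS_tot compares the residual scatter to the total scatter of y about its mean.

Here R² = 0.6891:
- Explained: 68.91% of the variation in y
- Unexplained (residual): 100% − 68.91% = 31.09%
- Rule of thumb (below 0.3 weak; 0.3 to below 0.7 moderate; 0.7 and above strong) → moderate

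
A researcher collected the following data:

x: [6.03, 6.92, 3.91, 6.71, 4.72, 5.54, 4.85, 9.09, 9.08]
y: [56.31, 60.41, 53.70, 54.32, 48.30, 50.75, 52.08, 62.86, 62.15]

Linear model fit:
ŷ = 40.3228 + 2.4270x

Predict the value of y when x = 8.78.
ŷ = 61.6319

To predict y for x = 8.78, substitute into the regression equation:

ŷ = 40.3228 + 2.4270 × 8.78
ŷ = 40.3228 + 21.3091
ŷ = 61.6319

This is a point prediction; actual observations scatter around it by roughly the residual standard deviation.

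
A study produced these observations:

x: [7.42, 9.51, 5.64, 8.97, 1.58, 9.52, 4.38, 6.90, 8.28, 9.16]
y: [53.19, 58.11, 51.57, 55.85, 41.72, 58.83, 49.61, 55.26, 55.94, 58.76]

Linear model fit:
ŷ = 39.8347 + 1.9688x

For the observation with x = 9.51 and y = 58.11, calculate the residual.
Residual = -0.4480

The residual is the difference between the actual value and the predicted value:

Residual = y - ŷ

Step 1: Calculate predicted value
ŷ = 39.8347 + 1.9688 × 9.51
ŷ = 58.5580

Step 2: Calculate residual
Residual = 58.11 - 58.5580
Residual = -0.4480

Interpretation: the model overestimates the actual value by 0.4480 at this point (negative residual → observation lies below the fitted line).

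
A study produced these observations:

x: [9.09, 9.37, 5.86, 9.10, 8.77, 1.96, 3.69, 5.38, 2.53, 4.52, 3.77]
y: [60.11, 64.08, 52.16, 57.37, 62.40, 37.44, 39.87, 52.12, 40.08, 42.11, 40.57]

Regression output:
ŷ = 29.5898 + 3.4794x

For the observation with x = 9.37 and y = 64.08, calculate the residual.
Residual = 1.8882

The residual is the difference between the actual value and the predicted value:

Residual = y - ŷ

Step 1: Calculate predicted value
ŷ = 29.5898 + 3.4794 × 9.37
ŷ = 62.1918

Step 2: Calculate residual
Residual = 64.08 - 62.1918
Residual = 1.8882

The residual is positive, so the observed y = 64.08 sits above the regression line (the line underestimates it by 1.8882).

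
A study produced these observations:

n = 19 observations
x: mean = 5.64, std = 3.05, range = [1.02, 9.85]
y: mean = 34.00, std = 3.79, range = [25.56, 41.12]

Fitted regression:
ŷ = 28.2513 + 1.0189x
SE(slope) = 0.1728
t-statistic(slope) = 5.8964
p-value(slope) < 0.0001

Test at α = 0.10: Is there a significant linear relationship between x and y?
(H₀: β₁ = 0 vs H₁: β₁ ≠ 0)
p-value < 0.0001 < α = 0.10, so we reject H₀. The relationship is significant.

Hypothesis test for the slope coefficient:

H₀: β₁ = 0 (no linear relationship)
H₁: β₁ ≠ 0 (linear relationship exists)

Test statistic: t = β̂₁ / SE(β̂₁) = 1.0189 / 0.1728 = 5.8964

The p-value (<0.0001) is the probability, under H₀, of a t-statistic at least as extreme as |t| = 5.8964 (two-sided, df = n − 2 = 17).

Decision rule: reject H₀ if p-value < α.
p-value < 0.0001 < α = 0.10 → reject H₀.

Conclusion: the linear association between x and y is significant at the 10% level.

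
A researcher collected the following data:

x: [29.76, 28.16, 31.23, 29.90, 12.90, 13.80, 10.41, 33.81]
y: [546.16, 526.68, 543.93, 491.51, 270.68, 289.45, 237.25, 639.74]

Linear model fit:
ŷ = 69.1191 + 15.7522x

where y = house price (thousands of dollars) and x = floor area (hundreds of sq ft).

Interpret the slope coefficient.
An increase of one hundred sq ft in floor area is associated with a 15.7522 thousand dollars increase in predicted house price.

The slope coefficient β₁ = 15.7522 represents the marginal effect of floor area on house price.

Interpretation:
- Floor area up by 1 hundred sq ft → predicted house price increases by 15.7522 thousand dollars
- The effect is assumed constant over the observed range of x (linearity)

The intercept β₀ = 69.1191 is the predicted house price when floor area = 0; since the smallest observed x is 10.41, this is an extrapolation and mainly anchors the line.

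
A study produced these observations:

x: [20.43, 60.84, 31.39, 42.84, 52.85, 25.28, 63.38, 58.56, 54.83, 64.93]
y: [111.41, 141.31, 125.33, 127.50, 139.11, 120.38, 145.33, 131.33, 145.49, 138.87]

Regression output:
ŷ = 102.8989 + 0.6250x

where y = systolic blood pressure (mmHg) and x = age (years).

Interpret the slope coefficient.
For each additional year of age, predicted blood pressure increases by approximately 0.6250 mmHg.

The slope coefficient β₁ = 0.6250 represents the marginal effect of age on blood pressure.

Interpretation:
- Age up by 1 year → predicted blood pressure increases by 0.6250 mmHg
- The effect is assumed constant over the observed range of x (linearity)

(β₀ = 102.8989 is the fitted value at x = 0 and is not part of the slope interpretation.)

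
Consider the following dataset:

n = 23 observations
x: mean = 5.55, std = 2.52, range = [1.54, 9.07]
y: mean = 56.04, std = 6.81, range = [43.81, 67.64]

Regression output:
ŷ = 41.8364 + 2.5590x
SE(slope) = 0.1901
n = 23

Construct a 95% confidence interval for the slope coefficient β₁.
The 95% CI for β₁ is (2.1637, 2.9543)

Confidence interval for the slope:

The 95% CI for β₁ is: β̂₁ ± t*(α/2, n-2) × SE(β̂₁)

Step 1: Find critical t-value
- Confidence level = 0.95
- Degrees of freedom = n - 2 = 23 - 2 = 21
- t*(α/2, 21) = 2.0796

Step 2: Calculate margin of error
Margin = 2.0796 × 0.1901 = 0.3953

Step 3: Construct interval
CI = 2.5590 ± 0.3953
CI = (2.1637, 2.9543)

Interpretation: intervals built this way capture the true β₁ in 95% of repeated samples; here the plausible range for the per-unit effect of x on y is 2.1637 to 2.9543.
Since 0 is outside the interval, a two-sided test at α = 0.05 would reject H₀: β₁ = 0.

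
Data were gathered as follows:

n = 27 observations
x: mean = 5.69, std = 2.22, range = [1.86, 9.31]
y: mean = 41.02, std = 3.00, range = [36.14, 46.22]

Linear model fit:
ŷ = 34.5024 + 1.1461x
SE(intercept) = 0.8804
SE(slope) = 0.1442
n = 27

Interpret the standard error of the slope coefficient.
The slope 1.1461 is pinned down to within about ±0.1442 (one SE) by these data — relative uncertainty 12.6%, i.e. precise.

SE(β̂₁) = 0.1442 says: if we drew many samples of n = 27 from the same population and refit each time, the fitted slopes would scatter with a standard deviation of roughly 0.1442 around the true β₁.

Relative precision:
- SE / |β̂₁| = 0.1442 / 1.1461 = 12.6%
- Rule of thumb (under 20%: precise; 20% to under 50%: moderately precise; 50% or more: imprecise) → precise

Link to interval estimation: a confidence interval for β₁ is β̂₁ ± t* × 0.1442, so SE sets the half-width per unit of t*.

What drives SE(β̂₁): larger n (here n = 27) → smaller SE; more residual scatter → larger SE.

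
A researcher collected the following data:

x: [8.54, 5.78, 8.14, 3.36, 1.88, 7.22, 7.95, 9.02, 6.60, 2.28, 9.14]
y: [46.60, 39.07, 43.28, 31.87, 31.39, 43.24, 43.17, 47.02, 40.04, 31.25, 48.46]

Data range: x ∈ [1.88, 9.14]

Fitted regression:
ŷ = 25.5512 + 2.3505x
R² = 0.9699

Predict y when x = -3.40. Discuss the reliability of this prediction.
ŷ = 17.5595 (extrapolation — x = -3.40 lies outside [1.88, 9.14], so reliability is low).

Prediction calculation:
ŷ = 25.5512 + 2.3505 × (-3.40)
ŷ = 17.5595

Reliability:
- Data range: x ∈ [1.88, 9.14]
- Prediction point: x = -3.40 is 5.28 units below the observed range → this is EXTRAPOLATION, not interpolation

Why that matters here:
- There are no observations near this x to validate the fitted line there
- The standard error of prediction grows with (x − x̄)², and x = -3.40 is far from x̄ = 6.36
- R² describes fit only over the sampled x values; it says nothing about behaviour beyond them

A defensible statement: 'if the linear trend continued to x = -3.40, y would be about 17.5595' — the premise is untested.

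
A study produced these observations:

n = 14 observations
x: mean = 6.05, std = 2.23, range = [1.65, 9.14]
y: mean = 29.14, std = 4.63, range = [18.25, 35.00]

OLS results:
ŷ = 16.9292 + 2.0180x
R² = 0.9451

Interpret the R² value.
The model explains 94.51% of the variance in y (R² = 0.9451), leaving 5.49% unexplained; the fit is strong.

R² (coefficient of determination) measures the proportion of variance in y explained by the regression model.

Here R² = 0.9451:
- Explained: 94.51% of the variation in y
- Unexplained (residual): 100% − 94.51% = 5.49%
- Rule of thumb (below 0.3 weak; 0.3 to below 0.7 moderate; 0.7 and above strong) → strong

Note: R² never decreases when predictors are added, so it should not be used alone to compare models of different size.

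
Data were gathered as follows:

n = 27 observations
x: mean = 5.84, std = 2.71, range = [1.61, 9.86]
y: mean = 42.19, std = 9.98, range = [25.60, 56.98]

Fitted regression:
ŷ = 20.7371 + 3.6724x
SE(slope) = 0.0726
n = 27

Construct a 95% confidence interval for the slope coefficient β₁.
The 95% CI for β₁ is (3.5229, 3.8219)

Confidence interval for the slope:

The 95% CI for β₁ is: β̂₁ ± t*(α/2, n-2) × SE(β̂₁)

Step 1: Find critical t-value
- Confidence level = 0.95
- Degrees of freedom = n - 2 = 27 - 2 = 25
- t*(α/2, 25) = 2.0595

Step 2: Calculate margin of error
Margin = 2.0595 × 0.0726 = 0.1495

Step 3: Construct interval
CI = 3.6724 ± 0.1495
CI = (3.5229, 3.8219)

Interpretation: We are 95% confident that the true slope β₁ lies between 3.5229 and 3.8219.
Both endpoints are positive, so the data support a genuinely positive slope at this confidence level.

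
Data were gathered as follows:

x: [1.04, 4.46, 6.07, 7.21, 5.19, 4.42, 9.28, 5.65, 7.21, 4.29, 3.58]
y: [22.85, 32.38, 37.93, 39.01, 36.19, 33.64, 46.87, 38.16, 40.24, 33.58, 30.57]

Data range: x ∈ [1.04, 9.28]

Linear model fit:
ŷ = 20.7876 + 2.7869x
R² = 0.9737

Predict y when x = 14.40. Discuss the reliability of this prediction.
ŷ = 60.9190 (extrapolation — x = 14.40 lies outside [1.04, 9.28], so reliability is low).

Prediction calculation:
ŷ = 20.7876 + 2.7869 × 14.40
ŷ = 60.9190

Reliability:
- Data range: x ∈ [1.04, 9.28]
- Prediction point: x = 14.40 is 5.12 units above the observed range → this is EXTRAPOLATION, not interpolation

Why that matters here:
- Real relationships often flatten, saturate, or turn nonlinear at extremes
- The standard error of prediction grows with (x − x̄)², and x = 14.40 is far from x̄ = 5.31
- R² describes fit only over the sampled x values; it says nothing about behaviour beyond them

The R² = 0.9737 only validates the fit within [1.04, 9.28]; treat ŷ = 60.9190 with caution.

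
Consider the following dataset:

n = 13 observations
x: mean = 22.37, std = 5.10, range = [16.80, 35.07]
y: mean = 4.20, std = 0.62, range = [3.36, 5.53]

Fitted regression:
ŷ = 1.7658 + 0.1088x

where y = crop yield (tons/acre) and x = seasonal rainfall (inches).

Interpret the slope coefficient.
An increase of one inch in rainfall is associated with a 0.1088 tons/acre increase in predicted crop yield.

β₁ = 0.1088 is the change in predicted crop yield (tons/acre) per additional inch of rainfall.

Interpretation:
- Rainfall up by 1 inch → predicted crop yield increases by 0.1088 tons/acre
- This is a linear approximation: the same per-unit change is assumed across the whole observed x range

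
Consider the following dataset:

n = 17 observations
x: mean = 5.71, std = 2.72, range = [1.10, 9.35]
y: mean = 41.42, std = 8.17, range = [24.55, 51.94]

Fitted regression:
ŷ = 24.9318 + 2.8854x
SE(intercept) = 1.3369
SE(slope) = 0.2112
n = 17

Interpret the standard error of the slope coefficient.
SE(β̂₁) = 0.2112 is the estimated standard deviation of the slope estimate across repeated samples; relative to β̂₁ = 2.8854 that is 7.3%, a precise estimate.

What SE measures:
- The standard error quantifies the sampling variability of the coefficient estimate
- It is the estimated standard deviation of β̂₁ across hypothetical repeated samples of the same size
- Smaller SE → more precise estimate

Relative precision:
- SE / |β̂₁| = 0.2112 / 2.8854 = 7.3%
- Rule of thumb (under 20%: precise; 20% to under 50%: moderately precise; 50% or more: imprecise) → precise

Link to the t-test: t = β̂₁ / SE(β̂₁) = 2.8854 / 0.2112 = 13.6619, the statistic for H₀: β₁ = 0.

What drives SE(β̂₁): wider spread of x values → smaller SE; larger n (here n = 17) → smaller SE.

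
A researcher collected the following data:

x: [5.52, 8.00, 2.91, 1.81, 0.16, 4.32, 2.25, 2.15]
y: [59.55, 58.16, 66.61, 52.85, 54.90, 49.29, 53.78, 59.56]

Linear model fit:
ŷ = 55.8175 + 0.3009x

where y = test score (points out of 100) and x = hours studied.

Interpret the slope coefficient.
On average, test score is about 0.3009 points higher for every extra hour of study time.

The slope coefficient β₁ = 0.3009 represents the marginal effect of study time on test score.

Interpretation:
- Study time up by 1 hour → predicted test score increases by 0.3009 points
- The effect is assumed constant over the observed range of x (linearity)
- The slope describes association in these data, not necessarily a causal effect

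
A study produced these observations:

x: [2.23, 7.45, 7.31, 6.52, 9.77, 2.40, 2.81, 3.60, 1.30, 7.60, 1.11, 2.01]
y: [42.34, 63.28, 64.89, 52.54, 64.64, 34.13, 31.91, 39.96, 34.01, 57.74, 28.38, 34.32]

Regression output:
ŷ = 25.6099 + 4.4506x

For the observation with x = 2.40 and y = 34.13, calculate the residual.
Residual = -2.1613

The residual is the difference between the actual value and the predicted value:

Residual = y - ŷ

Step 1: Calculate predicted value
ŷ = 25.6099 + 4.4506 × 2.40
ŷ = 36.2913

Step 2: Calculate residual
Residual = 34.13 - 36.2913
Residual = -2.1613

Sign check: y < ŷ, so the point is below the line and the fit overestimates here.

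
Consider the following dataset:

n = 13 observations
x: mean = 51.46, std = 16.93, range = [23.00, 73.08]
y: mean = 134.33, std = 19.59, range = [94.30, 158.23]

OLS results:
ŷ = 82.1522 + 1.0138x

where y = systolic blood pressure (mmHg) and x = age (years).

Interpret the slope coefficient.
On average, blood pressure is about 1.0138 mmHg higher for every extra year of age.

The slope coefficient β₁ = 1.0138 represents the marginal effect of age on blood pressure.

Interpretation:
- Age up by 1 year → predicted blood pressure increases by 1.0138 mmHg
- This is a linear approximation: the same per-unit change is assumed across the whole observed x range
- The sign (+) gives the direction; the magnitude 1.0138 gives the size of the effect per year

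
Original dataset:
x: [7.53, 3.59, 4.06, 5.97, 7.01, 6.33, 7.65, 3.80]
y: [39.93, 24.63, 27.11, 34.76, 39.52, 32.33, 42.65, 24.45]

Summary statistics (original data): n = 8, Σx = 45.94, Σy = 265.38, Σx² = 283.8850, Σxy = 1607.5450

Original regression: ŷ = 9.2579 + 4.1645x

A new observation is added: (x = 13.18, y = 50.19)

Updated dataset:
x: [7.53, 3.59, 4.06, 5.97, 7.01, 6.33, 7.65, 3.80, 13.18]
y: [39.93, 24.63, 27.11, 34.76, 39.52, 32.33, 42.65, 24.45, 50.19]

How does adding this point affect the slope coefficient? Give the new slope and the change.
The slope changes from 4.1645 to 2.8321 (change of -1.3324, or -32.0%).

The new point has HIGH LEVERAGE: x = 13.18 is far from the original mean x̄ = 45.94/8 ≈ 5.74 (original range [3.59, 7.65]).

Step 1: Update the sums with the new point (n goes from 8 to 9)
Σx  = 45.94 + 13.18 = 59.12
Σy  = 265.38 + 50.19 = 315.57
Σx² = 283.8850 + 13.18² = 283.8850 + 173.7124 = 457.5974
Σxy = 1607.5450 + 13.18×50.19 = 1607.5450 + 661.5042 = 2269.0492

Step 2: Recompute the slope with b₁ = (nΣxy − ΣxΣy) / (nΣx² − (Σx)²)
Numerator   = 9×2269.0492 − 59.12×315.57 = 20421.4428 − 18656.4984 = 1764.9444
Denominator = 9×457.5974 − 59.12² = 4118.3766 − 3495.1744 = 623.2022
b₁(new) = 1764.9444 / 623.2022 = 2.8321

(Same formula on the original sums: (8×1607.5450 − 45.94×265.38) / (8×283.8850 − 45.94²) = 668.8028 / 160.5964 = 4.1645, matching the given fit.)

Step 3: Change in slope
Δβ₁ = 2.8321 − 4.1645 = -1.3324
Relative change = -1.3324 / 4.1645 × 100% = -32.0%
→ the slope decreases when the point is added.

A high-leverage point only changes the slope if it is off the original line; here y = 50.19 is below the original trend, so the slope decreases.
In practice: examine leverage (hᵢ) and Cook's distance rather than deleting it automatically; check such a point for data-entry or measurement error.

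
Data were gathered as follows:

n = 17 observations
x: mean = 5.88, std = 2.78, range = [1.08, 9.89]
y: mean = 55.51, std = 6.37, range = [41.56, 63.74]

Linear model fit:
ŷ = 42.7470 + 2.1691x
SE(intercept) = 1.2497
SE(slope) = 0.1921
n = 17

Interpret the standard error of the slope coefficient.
SE(slope) = 0.1921 measures the uncertainty in the estimated slope. The coefficient is estimated precisely (SE/|β̂₁| = 8.9%).

What SE measures:
- The standard error quantifies the sampling variability of the coefficient estimate
- It is the estimated standard deviation of β̂₁ across hypothetical repeated samples of the same size
- Smaller SE → more precise estimate

Relative precision:
- SE / |β̂₁| = 0.1921 / 2.1691 = 8.9%
- Rule of thumb (under 20%: precise; 20% to under 50%: moderately precise; 50% or more: imprecise) → precise

Link to interval estimation: a confidence interval for β₁ is β̂₁ ± t* × 0.1921, so SE sets the half-width per unit of t*.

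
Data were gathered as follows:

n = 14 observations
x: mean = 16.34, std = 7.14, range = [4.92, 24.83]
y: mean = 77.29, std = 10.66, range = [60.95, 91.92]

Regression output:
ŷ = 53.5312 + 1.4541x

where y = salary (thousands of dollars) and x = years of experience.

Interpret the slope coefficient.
For each additional year of experience, predicted salary increases by approximately 1.4541 thousand dollars.

β₁ = 1.4541 is the change in predicted salary (thousand dollars) per additional year of experience.

Interpretation:
- Experience up by 1 year → predicted salary increases by 1.4541 thousand dollars
- The effect is assumed constant over the observed range of x (linearity)
- The slope describes association in these data, not necessarily a causal effect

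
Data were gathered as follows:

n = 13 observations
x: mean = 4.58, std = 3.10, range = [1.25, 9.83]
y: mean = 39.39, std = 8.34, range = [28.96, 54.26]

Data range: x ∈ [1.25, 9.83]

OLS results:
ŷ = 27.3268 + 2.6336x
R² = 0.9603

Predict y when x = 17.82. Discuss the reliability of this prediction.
ŷ = 74.2576, but this is extrapolation (above the data range [1.25, 9.83]) and may be unreliable.

Prediction calculation:
ŷ = 27.3268 + 2.6336 × 17.82
ŷ = 74.2576

Reliability:
- Data range: x ∈ [1.25, 9.83]
- Prediction point: x = 17.82 is 7.99 units above the observed range → this is EXTRAPOLATION, not interpolation

Why that matters here:
- There are no observations near this x to validate the fitted line there
- The standard error of prediction grows with (x − x̄)², and x = 17.82 is far from x̄ = 4.58

A defensible statement: 'if the linear trend continued to x = 17.82, y would be about 74.2576' — the premise is untested.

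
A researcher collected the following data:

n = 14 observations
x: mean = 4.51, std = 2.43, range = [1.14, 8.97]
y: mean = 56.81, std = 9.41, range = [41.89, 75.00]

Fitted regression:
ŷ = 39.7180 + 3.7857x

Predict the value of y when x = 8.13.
ŷ = 70.4957

Plug x = 8.13 into the fitted line:

ŷ = 39.7180 + 3.7857 × 8.13
ŷ = 39.7180 + 30.7777
ŷ = 70.4957

This is a point prediction; actual observations scatter around it by roughly the residual standard deviation.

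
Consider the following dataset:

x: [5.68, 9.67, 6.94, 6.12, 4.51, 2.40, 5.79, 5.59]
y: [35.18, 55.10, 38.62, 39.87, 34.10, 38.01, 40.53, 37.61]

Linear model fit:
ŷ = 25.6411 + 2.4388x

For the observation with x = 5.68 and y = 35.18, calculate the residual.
Residual = -4.3135

The residual is the difference between the actual value and the predicted value:

Residual = y - ŷ

Step 1: Calculate predicted value
ŷ = 25.6411 + 2.4388 × 5.68
ŷ = 39.4935

Step 2: Calculate residual
Residual = 35.18 - 39.4935
Residual = -4.3135

Interpretation: the model overestimates the actual value by 4.3135 at this point (negative residual → observation lies below the fitted line).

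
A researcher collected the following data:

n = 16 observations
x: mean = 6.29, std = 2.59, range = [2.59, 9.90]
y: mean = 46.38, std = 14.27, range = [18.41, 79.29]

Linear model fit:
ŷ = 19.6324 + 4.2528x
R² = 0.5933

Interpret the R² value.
The model explains 59.33% of the variance in y (R² = 0.5933), leaving 40.67% unexplained; the fit is moderate.

The coefficient of determination R² is the fraction of the total variation in y that the fitted line accounts for.

Here R² = 0.5933:
- Explained: 59.33% of the variation in y
- Unexplained (residual): 100% − 59.33% = 40.67%
- Rule of thumb (below 0.3 weak; 0.3 to below 0.7 moderate; 0.7 and above strong) → moderate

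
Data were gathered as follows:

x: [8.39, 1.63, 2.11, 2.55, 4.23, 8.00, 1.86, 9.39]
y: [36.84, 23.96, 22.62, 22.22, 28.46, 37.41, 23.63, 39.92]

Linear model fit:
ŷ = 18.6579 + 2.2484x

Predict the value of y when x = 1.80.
ŷ = 22.7050

To predict y for x = 1.80, substitute into the regression equation:

ŷ = 18.6579 + 2.2484 × 1.80
ŷ = 18.6579 + 4.0471
ŷ = 22.7050

This is the fitted mean response at that x — an individual observation would come with a wider prediction interval.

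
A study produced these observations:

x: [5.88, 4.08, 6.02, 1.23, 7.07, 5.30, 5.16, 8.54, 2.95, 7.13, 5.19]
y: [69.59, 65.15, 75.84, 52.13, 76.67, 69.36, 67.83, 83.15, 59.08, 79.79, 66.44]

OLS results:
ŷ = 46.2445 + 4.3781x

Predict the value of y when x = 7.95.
ŷ = 81.0504

Plug x = 7.95 into the fitted line:

ŷ = 46.2445 + 4.3781 × 7.95
ŷ = 46.2445 + 34.8059
ŷ = 81.0504

This is the fitted mean response at that x — an individual observation would come with a wider prediction interval.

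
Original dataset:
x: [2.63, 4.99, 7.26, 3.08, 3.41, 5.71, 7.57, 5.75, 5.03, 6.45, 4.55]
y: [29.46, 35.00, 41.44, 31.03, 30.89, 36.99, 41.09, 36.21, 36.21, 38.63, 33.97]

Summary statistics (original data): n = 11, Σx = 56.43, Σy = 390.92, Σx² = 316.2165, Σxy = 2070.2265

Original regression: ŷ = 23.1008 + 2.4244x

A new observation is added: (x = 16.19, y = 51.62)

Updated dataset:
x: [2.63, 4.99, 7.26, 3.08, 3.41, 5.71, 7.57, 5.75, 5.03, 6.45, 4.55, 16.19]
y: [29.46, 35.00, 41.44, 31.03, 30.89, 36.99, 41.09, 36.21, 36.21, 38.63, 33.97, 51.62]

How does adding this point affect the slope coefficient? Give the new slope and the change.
Adding the point moves β₁ from 2.4244 to 1.6409, i.e. it decreases by 0.7835 (-32.3%).

The new point has HIGH LEVERAGE: x = 16.19 is far from the original mean x̄ = 56.43/11 ≈ 5.13 (original range [2.63, 7.57]).

Step 1: Update the sums with the new point (n goes from 11 to 12)
Σx  = 56.43 + 16.19 = 72.62
Σy  = 390.92 + 51.62 = 442.54
Σx² = 316.2165 + 16.19² = 316.2165 + 262.1161 = 578.3326
Σxy = 2070.2265 + 16.19×51.62 = 2070.2265 + 835.7278 = 2905.9543

Step 2: Recompute the slope with b₁ = (nΣxy − ΣxΣy) / (nΣx² − (Σx)²)
Numerator   = 12×2905.9543 − 72.62×442.54 = 34871.4516 − 32137.2548 = 2734.1968
Denominator = 12×578.3326 − 72.62² = 6939.9912 − 5273.6644 = 1666.3268
b₁(new) = 2734.1968 / 1666.3268 = 1.6409

(Same formula on the original sums: (11×2070.2265 − 56.43×390.92) / (11×316.2165 − 56.43²) = 712.8759 / 294.0366 = 2.4244, matching the given fit.)

Step 3: Change in slope
Δβ₁ = 1.6409 − 2.4244 = -0.7835
Relative change = -0.7835 / 2.4244 × 100% = -32.3%
→ the slope decreases when the point is added.

A high-leverage point only changes the slope if it is off the original line; here y = 51.62 is below the original trend, so the slope decreases.
In practice: investigate whether it comes from the same population as the rest of the sample; refit with and without it and report both if conclusions differ.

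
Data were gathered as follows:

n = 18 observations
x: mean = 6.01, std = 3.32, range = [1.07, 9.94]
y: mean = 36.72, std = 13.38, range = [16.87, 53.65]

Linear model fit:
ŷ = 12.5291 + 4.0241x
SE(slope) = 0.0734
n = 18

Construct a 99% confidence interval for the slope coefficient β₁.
The 99% CI for β₁ is (3.8097, 4.2385)

Confidence interval for the slope:

The 99% CI for β₁ is: β̂₁ ± t*(α/2, n-2) × SE(β̂₁)

Step 1: Find critical t-value
- Confidence level = 0.99
- Degrees of freedom = n - 2 = 18 - 2 = 16
- t*(α/2, 16) = 2.9208

Step 2: Calculate margin of error
Margin = 2.9208 × 0.0734 = 0.2144

Step 3: Construct interval
CI = 4.0241 ± 0.2144
CI = (3.8097, 4.2385)

Interpretation: intervals built this way capture the true β₁ in 99% of repeated samples; here the plausible range for the per-unit effect of x on y is 3.8097 to 4.2385.
Both endpoints are positive, so the data support a genuinely positive slope at this confidence level.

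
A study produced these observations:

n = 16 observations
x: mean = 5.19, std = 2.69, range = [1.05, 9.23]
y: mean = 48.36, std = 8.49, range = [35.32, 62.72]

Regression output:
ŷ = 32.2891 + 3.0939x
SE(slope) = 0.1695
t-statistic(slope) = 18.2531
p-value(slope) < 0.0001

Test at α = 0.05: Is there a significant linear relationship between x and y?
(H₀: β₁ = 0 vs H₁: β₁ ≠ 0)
Reject H₀: p-value < 0.0001 < α = 0.05. The linear relationship is significant at the 5% level.

Hypothesis test for the slope coefficient:

H₀: β₁ = 0 (no linear relationship)
H₁: β₁ ≠ 0 (linear relationship exists)

Test statistic: t = β̂₁ / SE(β̂₁) = 3.0939 / 0.1695 = 18.2531

p < 0.0001: how often a slope estimate this far from 0 (in SE units) would arise by chance if β₁ were truly 0.

Decision rule: reject H₀ if p-value < α.
p-value < 0.0001 < α = 0.05 → reject H₀.

There is sufficient evidence at the 5% significance level to conclude that a linear relationship exists between x and y.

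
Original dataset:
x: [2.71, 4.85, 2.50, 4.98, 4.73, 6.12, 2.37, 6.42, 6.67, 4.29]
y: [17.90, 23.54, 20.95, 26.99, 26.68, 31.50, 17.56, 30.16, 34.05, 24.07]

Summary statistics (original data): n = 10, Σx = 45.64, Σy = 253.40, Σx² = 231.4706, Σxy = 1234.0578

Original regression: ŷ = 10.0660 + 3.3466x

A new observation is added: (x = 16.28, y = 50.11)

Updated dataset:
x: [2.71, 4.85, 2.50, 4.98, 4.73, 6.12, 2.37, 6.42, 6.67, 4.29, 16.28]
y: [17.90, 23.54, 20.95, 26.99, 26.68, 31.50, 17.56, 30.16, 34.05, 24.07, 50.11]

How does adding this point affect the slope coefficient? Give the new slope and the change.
The slope changes from 3.3466 to 2.3072 (change of -1.0394, or -31.1%).

The new point has HIGH LEVERAGE: x = 16.28 is far from the original mean x̄ = 45.64/10 ≈ 4.56 (original range [2.37, 6.67]).

Step 1: Update the sums with the new point (n goes from 10 to 11)
Σx  = 45.64 + 16.28 = 61.92
Σy  = 253.40 + 50.11 = 303.51
Σx² = 231.4706 + 16.28² = 231.4706 + 265.0384 = 496.5090
Σxy = 1234.0578 + 16.28×50.11 = 1234.0578 + 815.7908 = 2049.8486

Step 2: Recompute the slope with b₁ = (nΣxy − ΣxΣy) / (nΣx² − (Σx)²)
Numerator   = 11×2049.8486 − 61.92×303.51 = 22548.3346 − 18793.3392 = 3754.9954
Denominator = 11×496.5090 − 61.92² = 5461.5990 − 3834.0864 = 1627.5126
b₁(new) = 3754.9954 / 1627.5126 = 2.3072

(Same formula on the original sums: (10×1234.0578 − 45.64×253.40) / (10×231.4706 − 45.64²) = 775.4020 / 231.6964 = 3.3466, matching the given fit.)

Step 3: Change in slope
Δβ₁ = 2.3072 − 3.3466 = -1.0394
Relative change = -1.0394 / 3.3466 × 100% = -31.1%
→ the slope decreases when the point is added.

A high-leverage point only changes the slope if it is off the original line; here y = 50.11 is below the original trend, so the slope decreases.
In practice: refit with and without it and report both if conclusions differ.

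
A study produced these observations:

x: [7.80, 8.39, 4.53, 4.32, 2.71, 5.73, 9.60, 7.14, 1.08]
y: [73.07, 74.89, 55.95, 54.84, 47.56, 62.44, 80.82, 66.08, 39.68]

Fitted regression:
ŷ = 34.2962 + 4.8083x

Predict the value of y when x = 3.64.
ŷ = 51.7984

Plug x = 3.64 into the fitted line:

ŷ = 34.2962 + 4.8083 × 3.64
ŷ = 34.2962 + 17.5022
ŷ = 51.7984

This is a point prediction; actual observations scatter around it by roughly the residual standard deviation.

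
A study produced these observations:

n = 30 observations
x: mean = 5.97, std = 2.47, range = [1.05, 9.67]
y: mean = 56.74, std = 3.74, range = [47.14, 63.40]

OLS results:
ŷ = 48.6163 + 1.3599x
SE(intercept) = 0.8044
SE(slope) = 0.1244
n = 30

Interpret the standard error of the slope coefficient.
SE(slope) = 0.1244 measures the uncertainty in the estimated slope. The coefficient is estimated precisely (SE/|β̂₁| = 9.1%).

SE(β̂₁) = s / √Sxx, where s is the residual standard deviation and Sxx = Σ(x − x̄)². It is the yardstick for how far β̂₁ = 1.3599 could plausibly be from the true slope.

Relative precision:
- SE / |β̂₁| = 0.1244 / 1.3599 = 9.1%
- Rule of thumb (under 20%: precise; 20% to under 50%: moderately precise; 50% or more: imprecise) → precise

Link to the t-test: t = β̂₁ / SE(β̂₁) = 1.3599 / 0.1244 = 10.9317, the statistic for H₀: β₁ = 0.

What drives SE(β̂₁): more residual scatter → larger SE; wider spread of x values → smaller SE; larger n (here n = 30) → smaller SE.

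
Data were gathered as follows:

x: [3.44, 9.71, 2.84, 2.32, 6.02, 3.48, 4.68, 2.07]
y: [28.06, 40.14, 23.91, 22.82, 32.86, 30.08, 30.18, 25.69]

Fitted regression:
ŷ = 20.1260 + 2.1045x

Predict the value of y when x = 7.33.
ŷ = 35.5520

x = 7.33 lies inside the observed range [2.07, 9.71], so the fitted equation applies directly:

ŷ = 20.1260 + 2.1045 × 7.33
ŷ = 20.1260 + 15.4260
ŷ = 35.5520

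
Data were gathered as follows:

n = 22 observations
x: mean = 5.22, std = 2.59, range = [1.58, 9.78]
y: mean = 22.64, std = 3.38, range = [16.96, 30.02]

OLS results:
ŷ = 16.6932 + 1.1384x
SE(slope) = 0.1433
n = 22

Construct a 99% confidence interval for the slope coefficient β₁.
The 99% CI for β₁ is (0.7307, 1.5461)

Confidence interval for the slope:

The 99% CI for β₁ is: β̂₁ ± t*(α/2, n-2) × SE(β̂₁)

Step 1: Find critical t-value
- Confidence level = 0.99
- Degrees of freedom = n - 2 = 22 - 2 = 20
- t*(α/2, 20) = 2.8453

Step 2: Calculate margin of error
Margin = 2.8453 × 0.1433 = 0.4077

Step 3: Construct interval
CI = 1.1384 ± 0.4077
CI = (0.7307, 1.5461)

Interpretation: intervals built this way capture the true β₁ in 99% of repeated samples; here the plausible range for the per-unit effect of x on y is 0.7307 to 1.5461.
Both endpoints are positive, so the data support a genuinely positive slope at this confidence level.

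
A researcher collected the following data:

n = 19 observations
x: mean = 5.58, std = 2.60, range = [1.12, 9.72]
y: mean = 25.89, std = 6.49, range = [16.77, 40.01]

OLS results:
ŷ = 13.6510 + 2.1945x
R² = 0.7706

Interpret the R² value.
R² = 0.7706 means 77.06% of the variation in y is explained by the linear relationship with x. This indicates a strong fit.

R² = 1 − SS_res/SS_tot compares the residual scatter to the total scatter of y about its mean.

Here R² = 0.7706:
- Explained: 77.06% of the variation in y
- Unexplained (residual): 100% − 77.06% = 22.94%
- Rule of thumb (below 0.3 weak; 0.3 to below 0.7 moderate; 0.7 and above strong) → strong

Note: R² never decreases when predictors are added, so it should not be used alone to compare models of different size.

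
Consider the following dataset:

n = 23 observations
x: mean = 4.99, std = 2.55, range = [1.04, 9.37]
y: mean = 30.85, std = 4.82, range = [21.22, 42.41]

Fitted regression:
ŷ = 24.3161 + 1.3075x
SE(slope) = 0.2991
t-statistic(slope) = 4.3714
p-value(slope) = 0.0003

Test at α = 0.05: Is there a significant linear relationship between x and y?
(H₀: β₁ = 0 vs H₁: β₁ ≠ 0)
Since p-value = 0.0003 < α = 0.05, reject H₀ — the slope is significantly different from 0.

Hypothesis test for the slope coefficient:

H₀: β₁ = 0 (no linear relationship)
H₁: β₁ ≠ 0 (linear relationship exists)

Test statistic: t = β̂₁ / SE(β̂₁) = 1.3075 / 0.2991 = 4.3714

The p-value (0.0003) is the probability, under H₀, of a t-statistic at least as extreme as |t| = 4.3714 (two-sided, df = n − 2 = 21).

Decision rule: reject H₀ if p-value < α.
p-value = 0.0003 < α = 0.05 → reject H₀.

At α = 0.05 the data do provide convincing evidence of a nonzero slope.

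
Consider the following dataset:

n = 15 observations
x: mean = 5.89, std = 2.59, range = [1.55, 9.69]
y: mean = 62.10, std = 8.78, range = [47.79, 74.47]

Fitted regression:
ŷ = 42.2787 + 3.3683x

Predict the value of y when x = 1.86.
ŷ = 48.5437

To predict y for x = 1.86, substitute into the regression equation:

ŷ = 42.2787 + 3.3683 × 1.86
ŷ = 42.2787 + 6.2650
ŷ = 48.5437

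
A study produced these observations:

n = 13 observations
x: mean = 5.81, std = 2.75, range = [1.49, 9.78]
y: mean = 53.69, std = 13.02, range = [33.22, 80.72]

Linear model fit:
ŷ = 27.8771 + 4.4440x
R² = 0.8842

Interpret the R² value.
About 88.42% of the variability in y is accounted for by the regression on x (R² = 0.8842) — a strong linear fit.

R² = 1 − SS_res/SS_tot compares the residual scatter to the total scatter of y about its mean.

Here R² = 0.8842:
- Explained: 88.42% of the variation in y
- Unexplained (residual): 100% − 88.42% = 11.58%
- Rule of thumb (below 0.3 weak; 0.3 to below 0.7 moderate; 0.7 and above strong) → strong

Note: R² says nothing about causation, and a high R² does not by itself mean the linear form is appropriate — check the residuals.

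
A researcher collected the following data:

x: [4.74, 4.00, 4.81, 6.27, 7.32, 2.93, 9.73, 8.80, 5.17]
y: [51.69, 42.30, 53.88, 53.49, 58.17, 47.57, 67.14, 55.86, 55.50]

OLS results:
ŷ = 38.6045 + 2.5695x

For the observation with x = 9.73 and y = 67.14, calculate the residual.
Residual = 3.5343

The residual is the difference between the actual value and the predicted value:

Residual = y - ŷ

Step 1: Calculate predicted value
ŷ = 38.6045 + 2.5695 × 9.73
ŷ = 63.6057

Step 2: Calculate residual
Residual = 67.14 - 63.6057
Residual = 3.5343

Sign check: y > ŷ, so the point is above the line and the fit underestimates here.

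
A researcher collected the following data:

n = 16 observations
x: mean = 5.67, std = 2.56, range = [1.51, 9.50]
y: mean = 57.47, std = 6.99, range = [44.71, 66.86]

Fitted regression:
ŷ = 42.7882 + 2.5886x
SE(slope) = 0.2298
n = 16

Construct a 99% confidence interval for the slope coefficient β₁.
The 99% CI for β₁ is (1.9045, 3.2727)

Confidence interval for the slope:

The 99% CI for β₁ is: β̂₁ ± t*(α/2, n-2) × SE(β̂₁)

Step 1: Find critical t-value
- Confidence level = 0.99
- Degrees of freedom = n - 2 = 16 - 2 = 14
- t*(α/2, 14) = 2.9768

Step 2: Calculate margin of error
Margin = 2.9768 × 0.2298 = 0.6841

Step 3: Construct interval
CI = 2.5886 ± 0.6841
CI = (1.9045, 3.2727)

Interpretation: intervals built this way capture the true β₁ in 99% of repeated samples; here the plausible range for the per-unit effect of x on y is 1.9045 to 3.2727.
Since 0 is outside the interval, a two-sided test at α = 0.01 would reject H₀: β₁ = 0.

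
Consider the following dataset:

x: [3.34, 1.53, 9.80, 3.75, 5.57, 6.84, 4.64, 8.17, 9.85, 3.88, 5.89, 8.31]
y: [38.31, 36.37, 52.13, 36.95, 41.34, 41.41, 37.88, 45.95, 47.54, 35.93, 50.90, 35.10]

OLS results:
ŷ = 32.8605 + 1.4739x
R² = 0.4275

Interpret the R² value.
R² = 0.4275 means 42.75% of the variation in y is explained by the linear relationship with x. This indicates a moderate fit.

The coefficient of determination R² is the fraction of the total variation in y that the fitted line accounts for.

Here R² = 0.4275:
- Explained: 42.75% of the variation in y
- Unexplained (residual): 100% − 42.75% = 57.25%
- Rule of thumb (below 0.3 weak; 0.3 to below 0.7 moderate; 0.7 and above strong) → moderate

Note: R² says nothing about causation, and a high R² does not by itself mean the linear form is appropriate — check the residuals.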